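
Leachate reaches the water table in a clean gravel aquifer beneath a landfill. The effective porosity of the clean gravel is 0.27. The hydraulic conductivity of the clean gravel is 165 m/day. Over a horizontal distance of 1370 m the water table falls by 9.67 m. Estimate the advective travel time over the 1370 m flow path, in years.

Hydraulic gradient i = Δh / L = 9.67 / 1370 = 0.007058.
Darcy flux q = K · i = 165.0 × 0.007058 = 1.165 m/day.
Seepage velocity v = q / n_e = 1.165 / 0.27 = 4.313 m/day.
Travel time t = L / v = 1370 / 4.313 = 317.6 days = 0.8696 years.

0.870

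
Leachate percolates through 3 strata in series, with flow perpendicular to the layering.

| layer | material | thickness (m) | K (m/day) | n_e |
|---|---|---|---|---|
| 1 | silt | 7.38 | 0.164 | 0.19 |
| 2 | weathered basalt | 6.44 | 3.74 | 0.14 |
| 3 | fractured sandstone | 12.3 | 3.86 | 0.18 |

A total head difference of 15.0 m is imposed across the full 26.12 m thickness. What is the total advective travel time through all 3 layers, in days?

15.0

With flow normal to the layers, continuity requires the same specific discharge q through every layer.
Σ(b_i/K_i) = 7.38/0.164 + 6.44/3.74 + 12.3/3.86 = 49.91 d.
q = Δh / Σ(b_i/K_i) = 15.0 / 49.91 = 0.3006 m/day.
In each layer the seepage velocity is v_i = q/n_i, so the layer transit time is t_i = b_i·n_i / q:
  layer 1 (silt): t_1 = 7.38 × 0.19 / 0.3006 = 4.665 d
  layer 2 (weathered basalt): t_2 = 6.44 × 0.14 / 0.3006 = 3.000 d
  layer 3 (fractured sandstone): t_3 = 12.3 × 0.18 / 0.3006 = 7.366 d
Total t = Σ t_i = 15.03 days.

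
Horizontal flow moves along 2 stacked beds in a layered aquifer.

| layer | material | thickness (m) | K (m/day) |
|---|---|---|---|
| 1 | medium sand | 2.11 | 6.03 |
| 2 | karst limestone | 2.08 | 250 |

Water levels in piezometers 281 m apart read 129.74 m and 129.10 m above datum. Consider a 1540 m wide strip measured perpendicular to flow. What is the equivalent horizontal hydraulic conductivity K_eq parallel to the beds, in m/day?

127

Flow is parallel to layering, so each bed carries its own Darcy discharge and the transmissivities add.
Σ(K_i·b_i) = 6.03×2.11 + 250×2.08 = 532.7 m²/day.
Total thickness b = 4.190 m, so K_eq = Σ(K_i·b_i)/b = 127.1 m/day.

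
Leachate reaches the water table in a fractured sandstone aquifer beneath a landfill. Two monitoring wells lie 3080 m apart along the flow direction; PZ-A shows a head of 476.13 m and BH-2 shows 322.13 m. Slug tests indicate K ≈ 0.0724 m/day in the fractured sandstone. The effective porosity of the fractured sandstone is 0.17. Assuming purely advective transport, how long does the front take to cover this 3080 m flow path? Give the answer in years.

396

Hydraulic gradient i = (476.13 − 322.13) / 3080 = 154 / 3080 = 0.05000.
Darcy flux q = K · i = 0.07240 × 0.05000 = 0.003620 m/day.
Seepage velocity v = q / n_e = 0.003620 / 0.17 = 0.02129 m/day.
Travel time t = L / v = 3080 / 0.02129 = 1.446e+05 days = 396.0 years.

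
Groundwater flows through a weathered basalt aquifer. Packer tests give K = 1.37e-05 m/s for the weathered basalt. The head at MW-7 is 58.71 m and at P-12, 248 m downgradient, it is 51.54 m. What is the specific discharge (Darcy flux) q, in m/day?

Convert K: 1.37e-05 m/s × 86400 = 1.184 m/day.
Hydraulic gradient i = (58.71 − 51.54) / 248 = 7.17 / 248 = 0.02891.
Specific discharge q = K · i = 1.184 × 0.02891 = 0.03422 m/day.

0.0342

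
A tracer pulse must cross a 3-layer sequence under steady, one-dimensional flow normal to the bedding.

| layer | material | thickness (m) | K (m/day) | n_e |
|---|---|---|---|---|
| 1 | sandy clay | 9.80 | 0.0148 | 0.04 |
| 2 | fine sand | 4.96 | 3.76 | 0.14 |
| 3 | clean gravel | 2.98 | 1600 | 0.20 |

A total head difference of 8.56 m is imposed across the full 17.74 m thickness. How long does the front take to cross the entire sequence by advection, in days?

With flow normal to the layers, continuity requires the same specific discharge q through every layer.
Σ(b_i/K_i) = 9.80/0.0148 + 4.96/3.76 + 2.98/1600 = 663.5 d.
q = Δh / Σ(b_i/K_i) = 8.56 / 663.5 = 0.01290 m/day.
In each layer the seepage velocity is v_i = q/n_i, so the layer transit time is t_i = b_i·n_i / q:
  layer 1 (sandy clay): t_1 = 9.80 × 0.04 / 0.01290 = 30.38 d
  layer 2 (fine sand): t_2 = 4.96 × 0.14 / 0.01290 = 53.82 d
  layer 3 (clean gravel): t_3 = 2.98 × 0.20 / 0.01290 = 46.20 d
Total t = Σ t_i = 130.4 days.

130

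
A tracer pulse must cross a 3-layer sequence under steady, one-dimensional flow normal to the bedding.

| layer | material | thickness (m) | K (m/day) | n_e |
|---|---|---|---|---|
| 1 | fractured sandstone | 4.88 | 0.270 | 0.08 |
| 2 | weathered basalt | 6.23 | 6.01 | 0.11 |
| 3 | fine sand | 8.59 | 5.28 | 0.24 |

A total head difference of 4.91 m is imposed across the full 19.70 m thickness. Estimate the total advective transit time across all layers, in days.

With flow normal to the layers, continuity requires the same specific discharge q through every layer.
Σ(b_i/K_i) = 4.88/0.270 + 6.23/6.01 + 8.59/5.28 = 20.74 d.
q = Δh / Σ(b_i/K_i) = 4.91 / 20.74 = 0.2368 m/day.
In each layer the seepage velocity is v_i = q/n_i, so the layer transit time is t_i = b_i·n_i / q:
  layer 1 (fractured sandstone): t_1 = 4.88 × 0.08 / 0.2368 = 1.649 d
  layer 2 (weathered basalt): t_2 = 6.23 × 0.11 / 0.2368 = 2.894 d
  layer 3 (fine sand): t_3 = 8.59 × 0.24 / 0.2368 = 8.707 d
Total t = Σ t_i = 13.25 days.

13.3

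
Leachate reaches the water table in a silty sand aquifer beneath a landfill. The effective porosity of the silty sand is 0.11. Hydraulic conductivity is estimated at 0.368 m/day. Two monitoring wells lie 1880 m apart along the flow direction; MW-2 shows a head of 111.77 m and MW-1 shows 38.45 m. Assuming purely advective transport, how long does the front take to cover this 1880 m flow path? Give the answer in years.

39.5

Hydraulic gradient i = (111.77 − 38.45) / 1880 = 73.32 / 1880 = 0.03900.
Darcy flux q = K · i = 0.3680 × 0.03900 = 0.01435 m/day.
Seepage velocity v = q / n_e = 0.01435 / 0.11 = 0.1305 m/day.
Travel time t = L / v = 1880 / 0.1305 = 14409 days = 39.45 years.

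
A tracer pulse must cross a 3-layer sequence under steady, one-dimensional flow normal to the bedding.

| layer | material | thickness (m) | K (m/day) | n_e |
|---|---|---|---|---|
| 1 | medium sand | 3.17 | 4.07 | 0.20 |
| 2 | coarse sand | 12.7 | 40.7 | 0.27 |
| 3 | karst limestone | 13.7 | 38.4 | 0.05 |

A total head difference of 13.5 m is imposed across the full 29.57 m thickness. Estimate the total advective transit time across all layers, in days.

0.509

With flow normal to the layers, continuity requires the same specific discharge q through every layer.
Σ(b_i/K_i) = 3.17/4.07 + 12.7/40.7 + 13.7/38.4 = 1.448 d.
q = Δh / Σ(b_i/K_i) = 13.5 / 1.448 = 9.325 m/day.
In each layer the seepage velocity is v_i = q/n_i, so the layer transit time is t_i = b_i·n_i / q:
  layer 1 (medium sand): t_1 = 3.17 × 0.20 / 9.325 = 0.06799 d
  layer 2 (coarse sand): t_2 = 12.7 × 0.27 / 9.325 = 0.3677 d
  layer 3 (karst limestone): t_3 = 13.7 × 0.05 / 9.325 = 0.07346 d
Total t = Σ t_i = 0.5092 days.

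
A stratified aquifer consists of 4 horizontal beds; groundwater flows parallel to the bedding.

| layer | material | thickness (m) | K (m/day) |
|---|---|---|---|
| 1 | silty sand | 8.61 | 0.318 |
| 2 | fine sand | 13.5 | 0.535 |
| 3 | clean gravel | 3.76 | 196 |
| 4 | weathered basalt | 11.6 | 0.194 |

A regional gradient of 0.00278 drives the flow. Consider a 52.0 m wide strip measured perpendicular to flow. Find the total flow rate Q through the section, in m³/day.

Flow is parallel to layering, so each bed carries its own Darcy discharge and the transmissivities add.
Σ(K_i·b_i) = 0.318×8.61 + 0.535×13.5 + 196×3.76 + 0.194×11.6 = 749.2 m²/day.
Hydraulic gradient i = 0.00278.
Q = Σ(K_i·b_i) · W · i = 749.2 × 52.0 × 0.002780 = 108.3 m³/day.

108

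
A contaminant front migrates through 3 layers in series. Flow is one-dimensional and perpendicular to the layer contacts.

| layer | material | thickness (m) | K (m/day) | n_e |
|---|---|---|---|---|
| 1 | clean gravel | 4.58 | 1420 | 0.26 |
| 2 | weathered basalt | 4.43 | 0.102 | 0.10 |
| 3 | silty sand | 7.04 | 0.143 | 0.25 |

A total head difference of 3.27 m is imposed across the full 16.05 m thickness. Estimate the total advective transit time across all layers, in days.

96.2

With flow normal to the layers, continuity requires the same specific discharge q through every layer.
Σ(b_i/K_i) = 4.58/1420 + 4.43/0.102 + 7.04/0.143 = 92.67 d.
q = Δh / Σ(b_i/K_i) = 3.27 / 92.67 = 0.03529 m/day.
In each layer the seepage velocity is v_i = q/n_i, so the layer transit time is t_i = b_i·n_i / q:
  layer 1 (clean gravel): t_1 = 4.58 × 0.26 / 0.03529 = 33.74 d
  layer 2 (weathered basalt): t_2 = 4.43 × 0.10 / 0.03529 = 12.55 d
  layer 3 (silty sand): t_3 = 7.04 × 0.25 / 0.03529 = 49.87 d
Total t = Σ t_i = 96.17 days.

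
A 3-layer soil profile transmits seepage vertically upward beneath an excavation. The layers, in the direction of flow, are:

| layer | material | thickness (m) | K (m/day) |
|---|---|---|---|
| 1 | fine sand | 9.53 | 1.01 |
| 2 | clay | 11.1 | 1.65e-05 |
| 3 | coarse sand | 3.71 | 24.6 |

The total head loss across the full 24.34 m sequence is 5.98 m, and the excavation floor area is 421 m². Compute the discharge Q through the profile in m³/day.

0.00374

Flow is perpendicular to layering, so the layers act in series and the equivalent K is the thickness-weighted harmonic mean.
Total thickness L = 9.53 + 11.1 + 3.71 = 24.34 m.
Σ(b_i/K_i) = 9.53/1.01 + 11.1/1.65e-05 + 3.71/24.6 = 6.727e+05 d.
K_eq = L / Σ(b_i/K_i) = 24.34 / 6.727e+05 = 3.618e-05 m/day.
Q = K_eq · A · (Δh/L) = 3.618e-05 × 421 × (5.98/24.34) = 0.003742 m³/day.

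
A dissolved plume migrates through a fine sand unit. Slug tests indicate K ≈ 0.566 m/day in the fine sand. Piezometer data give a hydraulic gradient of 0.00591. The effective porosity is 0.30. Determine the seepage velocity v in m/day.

0.0112

Hydraulic gradient i = 0.00591.
Darcy flux q = K · i = 0.5660 × 0.005910 = 0.003345 m/day.
Seepage velocity v = q / n_e = 0.003345 / 0.30 = 0.01115 m/day.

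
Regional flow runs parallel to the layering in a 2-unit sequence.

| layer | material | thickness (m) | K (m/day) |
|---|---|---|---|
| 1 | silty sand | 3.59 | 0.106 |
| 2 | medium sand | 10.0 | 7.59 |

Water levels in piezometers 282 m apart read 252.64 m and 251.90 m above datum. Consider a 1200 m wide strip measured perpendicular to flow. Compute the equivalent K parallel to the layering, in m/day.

5.61

Flow is parallel to layering, so each bed carries its own Darcy discharge and the transmissivities add.
Σ(K_i·b_i) = 0.106×3.59 + 7.59×10.0 = 76.28 m²/day.
Total thickness b = 13.59 m, so K_eq = Σ(K_i·b_i)/b = 5.613 m/day.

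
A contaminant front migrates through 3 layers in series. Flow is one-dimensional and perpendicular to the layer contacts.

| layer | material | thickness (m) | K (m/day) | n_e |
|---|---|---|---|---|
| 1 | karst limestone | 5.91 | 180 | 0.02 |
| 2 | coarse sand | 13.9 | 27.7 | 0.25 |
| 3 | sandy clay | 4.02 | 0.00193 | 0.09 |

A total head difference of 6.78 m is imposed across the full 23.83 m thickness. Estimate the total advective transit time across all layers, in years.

With flow normal to the layers, continuity requires the same specific discharge q through every layer.
Σ(b_i/K_i) = 5.91/180 + 13.9/27.7 + 4.02/0.00193 = 2083 d.
q = Δh / Σ(b_i/K_i) = 6.78 / 2083 = 0.003254 m/day.
In each layer the seepage velocity is v_i = q/n_i, so the layer transit time is t_i = b_i·n_i / q:
  layer 1 (karst limestone): t_1 = 5.91 × 0.02 / 0.003254 = 36.32 d
  layer 2 (coarse sand): t_2 = 13.9 × 0.25 / 0.003254 = 1068 d
  layer 3 (sandy clay): t_3 = 4.02 × 0.09 / 0.003254 = 111.2 d
Total t = Σ t_i = 1215 days = 3.327 years.

3.33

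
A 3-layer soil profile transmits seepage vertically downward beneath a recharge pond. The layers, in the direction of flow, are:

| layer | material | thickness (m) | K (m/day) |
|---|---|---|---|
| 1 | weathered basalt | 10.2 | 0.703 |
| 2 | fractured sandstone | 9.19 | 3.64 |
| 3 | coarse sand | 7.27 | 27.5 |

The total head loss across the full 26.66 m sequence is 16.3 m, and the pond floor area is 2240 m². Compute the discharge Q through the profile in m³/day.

2110

Flow is perpendicular to layering, so the layers act in series and the equivalent K is the thickness-weighted harmonic mean.
Total thickness L = 10.2 + 9.19 + 7.27 = 26.66 m.
Σ(b_i/K_i) = 10.2/0.703 + 9.19/3.64 + 7.27/27.5 = 17.30 d.
K_eq = L / Σ(b_i/K_i) = 26.66 / 17.30 = 1.541 m/day.
Q = K_eq · A · (Δh/L) = 1.541 × 2240 × (16.3/26.66) = 2111 m³/day.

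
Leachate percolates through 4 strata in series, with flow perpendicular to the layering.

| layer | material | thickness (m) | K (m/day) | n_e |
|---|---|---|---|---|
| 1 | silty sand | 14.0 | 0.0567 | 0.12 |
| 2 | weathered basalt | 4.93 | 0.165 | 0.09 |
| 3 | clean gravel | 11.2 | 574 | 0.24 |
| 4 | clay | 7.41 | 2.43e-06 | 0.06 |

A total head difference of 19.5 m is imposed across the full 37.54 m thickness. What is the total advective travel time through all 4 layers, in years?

2250

With flow normal to the layers, continuity requires the same specific discharge q through every layer.
Σ(b_i/K_i) = 14.0/0.0567 + 4.93/0.165 + 11.2/574 + 7.41/2.43e-06 = 3.050e+06 d.
q = Δh / Σ(b_i/K_i) = 19.5 / 3.050e+06 = 6.394e-06 m/day.
In each layer the seepage velocity is v_i = q/n_i, so the layer transit time is t_i = b_i·n_i / q:
  layer 1 (silty sand): t_1 = 14.0 × 0.12 / 6.394e-06 = 2.627e+05 d
  layer 2 (weathered basalt): t_2 = 4.93 × 0.09 / 6.394e-06 = 69391 d
  layer 3 (clean gravel): t_3 = 11.2 × 0.24 / 6.394e-06 = 4.204e+05 d
  layer 4 (clay): t_4 = 7.41 × 0.06 / 6.394e-06 = 69532 d
Total t = Σ t_i = 8.220e+05 days = 2251 years.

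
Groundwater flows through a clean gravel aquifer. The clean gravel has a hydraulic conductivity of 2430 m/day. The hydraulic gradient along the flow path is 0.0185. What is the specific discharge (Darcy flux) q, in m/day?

45.0

Hydraulic gradient i = 0.0185.
Specific discharge q = K · i = 2430 × 0.01850 = 44.95 m/day.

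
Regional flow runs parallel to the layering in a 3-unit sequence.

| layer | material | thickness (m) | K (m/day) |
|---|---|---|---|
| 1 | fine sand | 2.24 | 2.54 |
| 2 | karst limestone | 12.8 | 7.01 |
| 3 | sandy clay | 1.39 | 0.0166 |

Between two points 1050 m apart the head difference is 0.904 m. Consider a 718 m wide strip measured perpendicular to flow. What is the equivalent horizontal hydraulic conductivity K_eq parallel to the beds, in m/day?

5.81

Flow is parallel to layering, so each bed carries its own Darcy discharge and the transmissivities add.
Σ(K_i·b_i) = 2.54×2.24 + 7.01×12.8 + 0.0166×1.39 = 95.44 m²/day.
Total thickness b = 16.43 m, so K_eq = Σ(K_i·b_i)/b = 5.809 m/day.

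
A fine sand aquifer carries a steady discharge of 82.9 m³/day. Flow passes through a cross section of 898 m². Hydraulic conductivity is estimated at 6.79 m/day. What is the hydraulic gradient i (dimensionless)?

0.0136

From Q = K·A·i, i = Q / (K·A) = 82.9 / (6.790 × 898.0) = 0.01360.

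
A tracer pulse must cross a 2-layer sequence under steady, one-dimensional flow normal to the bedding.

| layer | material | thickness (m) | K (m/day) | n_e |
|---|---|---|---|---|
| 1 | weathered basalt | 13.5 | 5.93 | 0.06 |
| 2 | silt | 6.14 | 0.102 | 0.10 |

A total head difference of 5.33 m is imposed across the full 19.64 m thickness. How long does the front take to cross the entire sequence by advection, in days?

16.7

With flow normal to the layers, continuity requires the same specific discharge q through every layer.
Σ(b_i/K_i) = 13.5/5.93 + 6.14/0.102 = 62.47 d.
q = Δh / Σ(b_i/K_i) = 5.33 / 62.47 = 0.08532 m/day.
In each layer the seepage velocity is v_i = q/n_i, so the layer transit time is t_i = b_i·n_i / q:
  layer 1 (weathered basalt): t_1 = 13.5 × 0.06 / 0.08532 = 9.494 d
  layer 2 (silt): t_2 = 6.14 × 0.10 / 0.08532 = 7.197 d
Total t = Σ t_i = 16.69 days.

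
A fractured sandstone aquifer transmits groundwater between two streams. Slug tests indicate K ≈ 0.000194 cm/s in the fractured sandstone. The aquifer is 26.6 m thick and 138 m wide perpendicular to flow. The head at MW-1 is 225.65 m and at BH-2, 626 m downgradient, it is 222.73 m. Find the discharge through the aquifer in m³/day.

2.87

Convert K: 0.000194 cm/s × 864 = 0.1676 m/day.
Cross-sectional area A = 138 × 26.6 = 3671 m².
Hydraulic gradient i = (225.65 − 222.73) / 626 = 2.92 / 626 = 0.004665.
Darcy's law: Q = K · A · i = 0.1676 × 3671 × 0.004665 = 2.870 m³/day.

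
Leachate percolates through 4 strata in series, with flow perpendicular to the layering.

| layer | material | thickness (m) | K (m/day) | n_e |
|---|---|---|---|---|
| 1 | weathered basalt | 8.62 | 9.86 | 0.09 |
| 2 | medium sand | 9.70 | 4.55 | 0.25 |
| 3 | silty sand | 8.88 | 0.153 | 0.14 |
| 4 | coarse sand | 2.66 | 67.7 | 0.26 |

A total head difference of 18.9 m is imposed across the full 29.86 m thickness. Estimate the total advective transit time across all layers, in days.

16.6

With flow normal to the layers, continuity requires the same specific discharge q through every layer.
Σ(b_i/K_i) = 8.62/9.86 + 9.70/4.55 + 8.88/0.153 + 2.66/67.7 = 61.08 d.
q = Δh / Σ(b_i/K_i) = 18.9 / 61.08 = 0.3094 m/day.
In each layer the seepage velocity is v_i = q/n_i, so the layer transit time is t_i = b_i·n_i / q:
  layer 1 (weathered basalt): t_1 = 8.62 × 0.09 / 0.3094 = 2.507 d
  layer 2 (medium sand): t_2 = 9.70 × 0.25 / 0.3094 = 7.838 d
  layer 3 (silty sand): t_3 = 8.88 × 0.14 / 0.3094 = 4.018 d
  layer 4 (coarse sand): t_4 = 2.66 × 0.26 / 0.3094 = 2.235 d
Total t = Σ t_i = 16.60 days.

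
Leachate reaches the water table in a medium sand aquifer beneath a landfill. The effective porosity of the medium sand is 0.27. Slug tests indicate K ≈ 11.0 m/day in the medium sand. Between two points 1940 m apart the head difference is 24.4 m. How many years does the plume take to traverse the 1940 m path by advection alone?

Hydraulic gradient i = Δh / L = 24.4 / 1940 = 0.01258.
Darcy flux q = K · i = 11.00 × 0.01258 = 0.1384 m/day.
Seepage velocity v = q / n_e = 0.1384 / 0.27 = 0.5124 m/day.
Travel time t = L / v = 1940 / 0.5124 = 3786 days = 10.37 years.

10.4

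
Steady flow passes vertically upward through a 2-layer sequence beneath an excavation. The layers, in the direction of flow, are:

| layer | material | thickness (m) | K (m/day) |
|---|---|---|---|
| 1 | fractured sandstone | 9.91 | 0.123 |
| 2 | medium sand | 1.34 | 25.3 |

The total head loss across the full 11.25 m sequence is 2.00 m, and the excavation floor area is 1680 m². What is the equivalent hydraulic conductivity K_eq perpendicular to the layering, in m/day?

Flow is perpendicular to layering, so the layers act in series and the equivalent K is the thickness-weighted harmonic mean.
Total thickness L = 9.91 + 1.34 = 11.25 m.
Σ(b_i/K_i) = 9.91/0.123 + 1.34/25.3 = 80.62 d.
K_eq = L / Σ(b_i/K_i) = 11.25 / 80.62 = 0.1395 m/day.

0.140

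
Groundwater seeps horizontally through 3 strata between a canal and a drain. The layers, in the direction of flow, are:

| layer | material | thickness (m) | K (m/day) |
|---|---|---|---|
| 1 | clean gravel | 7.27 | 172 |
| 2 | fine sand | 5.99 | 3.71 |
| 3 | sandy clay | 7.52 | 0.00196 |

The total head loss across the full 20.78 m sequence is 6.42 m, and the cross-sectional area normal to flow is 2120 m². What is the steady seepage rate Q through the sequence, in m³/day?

3.55

Flow is perpendicular to layering, so the layers act in series and the equivalent K is the thickness-weighted harmonic mean.
Total thickness L = 7.27 + 5.99 + 7.52 = 20.78 m.
Σ(b_i/K_i) = 7.27/172 + 5.99/3.71 + 7.52/0.00196 = 3838 d.
K_eq = L / Σ(b_i/K_i) = 20.78 / 3838 = 0.005414 m/day.
Q = K_eq · A · (Δh/L) = 0.005414 × 2120 × (6.42/20.78) = 3.546 m³/day.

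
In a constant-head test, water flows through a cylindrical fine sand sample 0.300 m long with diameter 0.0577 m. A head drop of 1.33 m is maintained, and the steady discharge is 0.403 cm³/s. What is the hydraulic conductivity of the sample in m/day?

Cross-sectional area A = π·(d/2)² = π × (0.0577/2)² = 0.002615 m².
Convert discharge: 0.403 cm³/s = 4.030e-07 m³/s.
Darcy's law rearranged: K = Q·L / (A·Δh) = 4.030e-07 × 0.300 / (0.002615 × 1.33) = 3.476e-05 m/s = 3.004 m/day.

3.00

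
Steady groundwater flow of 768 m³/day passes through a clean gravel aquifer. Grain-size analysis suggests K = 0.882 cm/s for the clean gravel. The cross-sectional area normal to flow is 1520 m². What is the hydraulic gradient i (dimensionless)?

0.000663

Convert K: 0.882 cm/s × 864 = 762.0 m/day.
From Q = K·A·i, i = Q / (K·A) = 768 / (762.0 × 1520) = 0.0006630.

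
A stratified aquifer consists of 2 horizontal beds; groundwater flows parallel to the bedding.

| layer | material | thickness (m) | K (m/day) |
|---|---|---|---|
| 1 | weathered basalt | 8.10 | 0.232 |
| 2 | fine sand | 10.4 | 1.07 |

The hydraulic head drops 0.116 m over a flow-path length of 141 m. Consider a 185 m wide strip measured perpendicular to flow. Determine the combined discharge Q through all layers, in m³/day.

1.98

Flow is parallel to layering, so each bed carries its own Darcy discharge and the transmissivities add.
Σ(K_i·b_i) = 0.232×8.10 + 1.07×10.4 = 13.01 m²/day.
Hydraulic gradient i = Δh / L = 0.116 / 141 = 0.0008227.
Q = Σ(K_i·b_i) · W · i = 13.01 × 185 × 0.0008227 = 1.980 m³/day.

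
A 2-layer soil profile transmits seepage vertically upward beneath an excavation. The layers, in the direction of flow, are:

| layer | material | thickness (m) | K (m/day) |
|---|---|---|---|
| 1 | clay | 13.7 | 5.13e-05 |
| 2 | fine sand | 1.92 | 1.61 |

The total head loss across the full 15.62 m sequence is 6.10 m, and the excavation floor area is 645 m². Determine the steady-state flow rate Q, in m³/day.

Flow is perpendicular to layering, so the layers act in series and the equivalent K is the thickness-weighted harmonic mean.
Total thickness L = 13.7 + 1.92 = 15.62 m.
Σ(b_i/K_i) = 13.7/5.13e-05 + 1.92/1.61 = 2.671e+05 d.
K_eq = L / Σ(b_i/K_i) = 15.62 / 2.671e+05 = 5.849e-05 m/day.
Q = K_eq · A · (Δh/L) = 5.849e-05 × 645 × (6.10/15.62) = 0.01473 m³/day.

0.0147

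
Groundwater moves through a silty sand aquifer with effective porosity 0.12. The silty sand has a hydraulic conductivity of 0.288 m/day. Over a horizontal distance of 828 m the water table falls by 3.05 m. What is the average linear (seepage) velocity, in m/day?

0.00884

Hydraulic gradient i = Δh / L = 3.05 / 828 = 0.003684.
Darcy flux q = K · i = 0.2880 × 0.003684 = 0.001061 m/day.
Seepage velocity v = q / n_e = 0.001061 / 0.12 = 0.008841 m/day.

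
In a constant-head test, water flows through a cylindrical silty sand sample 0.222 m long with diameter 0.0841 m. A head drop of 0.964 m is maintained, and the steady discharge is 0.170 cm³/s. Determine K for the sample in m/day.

0.609

Cross-sectional area A = π·(d/2)² = π × (0.0841/2)² = 0.005555 m².
Convert discharge: 0.170 cm³/s = 1.700e-07 m³/s.
Darcy's law rearranged: K = Q·L / (A·Δh) = 1.700e-07 × 0.222 / (0.005555 × 0.964) = 7.048e-06 m/s = 0.6089 m/day.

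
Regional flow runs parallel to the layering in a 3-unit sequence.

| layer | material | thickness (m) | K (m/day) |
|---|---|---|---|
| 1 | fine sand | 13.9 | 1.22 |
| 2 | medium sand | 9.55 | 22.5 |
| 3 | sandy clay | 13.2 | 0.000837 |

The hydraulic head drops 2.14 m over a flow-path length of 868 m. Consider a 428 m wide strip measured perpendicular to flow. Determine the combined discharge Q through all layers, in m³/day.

Flow is parallel to layering, so each bed carries its own Darcy discharge and the transmissivities add.
Σ(K_i·b_i) = 1.22×13.9 + 22.5×9.55 + 0.000837×13.2 = 231.8 m²/day.
Hydraulic gradient i = Δh / L = 2.14 / 868 = 0.002465.
Q = Σ(K_i·b_i) · W · i = 231.8 × 428 × 0.002465 = 244.6 m³/day.

245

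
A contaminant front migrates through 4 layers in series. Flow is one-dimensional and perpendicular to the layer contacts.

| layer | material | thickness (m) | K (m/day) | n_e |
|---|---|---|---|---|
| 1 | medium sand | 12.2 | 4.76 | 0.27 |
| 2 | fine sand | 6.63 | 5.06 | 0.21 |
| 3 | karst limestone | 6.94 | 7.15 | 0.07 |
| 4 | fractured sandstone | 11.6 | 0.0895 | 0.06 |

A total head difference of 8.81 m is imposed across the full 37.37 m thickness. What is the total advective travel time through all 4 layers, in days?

With flow normal to the layers, continuity requires the same specific discharge q through every layer.
Σ(b_i/K_i) = 12.2/4.76 + 6.63/5.06 + 6.94/7.15 + 11.6/0.0895 = 134.5 d.
q = Δh / Σ(b_i/K_i) = 8.81 / 134.5 = 0.06552 m/day.
In each layer the seepage velocity is v_i = q/n_i, so the layer transit time is t_i = b_i·n_i / q:
  layer 1 (medium sand): t_1 = 12.2 × 0.27 / 0.06552 = 50.27 d
  layer 2 (fine sand): t_2 = 6.63 × 0.21 / 0.06552 = 21.25 d
  layer 3 (karst limestone): t_3 = 6.94 × 0.07 / 0.06552 = 7.414 d
  layer 4 (fractured sandstone): t_4 = 11.6 × 0.06 / 0.06552 = 10.62 d
Total t = Σ t_i = 89.56 days.

89.6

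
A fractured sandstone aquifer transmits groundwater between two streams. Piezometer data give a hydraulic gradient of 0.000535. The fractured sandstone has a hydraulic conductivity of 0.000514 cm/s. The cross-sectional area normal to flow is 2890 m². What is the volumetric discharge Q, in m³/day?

Convert K: 0.000514 cm/s × 864 = 0.4441 m/day.
Hydraulic gradient i = 0.000535.
Darcy's law: Q = K · A · i = 0.4441 × 2890 × 0.0005350 = 0.6866 m³/day.

0.687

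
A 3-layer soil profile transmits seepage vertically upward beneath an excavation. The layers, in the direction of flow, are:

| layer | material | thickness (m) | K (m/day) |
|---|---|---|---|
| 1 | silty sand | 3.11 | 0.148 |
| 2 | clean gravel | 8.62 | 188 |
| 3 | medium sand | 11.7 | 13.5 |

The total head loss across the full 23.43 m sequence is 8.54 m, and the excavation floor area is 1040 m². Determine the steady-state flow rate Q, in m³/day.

Flow is perpendicular to layering, so the layers act in series and the equivalent K is the thickness-weighted harmonic mean.
Total thickness L = 3.11 + 8.62 + 11.7 = 23.43 m.
Σ(b_i/K_i) = 3.11/0.148 + 8.62/188 + 11.7/13.5 = 21.93 d.
K_eq = L / Σ(b_i/K_i) = 23.43 / 21.93 = 1.069 m/day.
Q = K_eq · A · (Δh/L) = 1.069 × 1040 × (8.54/23.43) = 405.1 m³/day.

405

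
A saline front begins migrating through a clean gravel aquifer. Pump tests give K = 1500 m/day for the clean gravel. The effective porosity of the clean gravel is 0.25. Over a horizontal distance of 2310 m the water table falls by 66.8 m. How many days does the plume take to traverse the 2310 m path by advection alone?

Hydraulic gradient i = Δh / L = 66.8 / 2310 = 0.02892.
Darcy flux q = K · i = 1500 × 0.02892 = 43.38 m/day.
Seepage velocity v = q / n_e = 43.38 / 0.25 = 173.5 m/day.
Travel time t = L / v = 2310 / 173.5 = 13.31 days.

13.3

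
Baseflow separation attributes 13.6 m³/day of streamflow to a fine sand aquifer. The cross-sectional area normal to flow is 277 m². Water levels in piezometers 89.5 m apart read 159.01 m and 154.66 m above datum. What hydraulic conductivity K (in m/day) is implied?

1.01

Hydraulic gradient i = (159.01 − 154.66) / 89.5 = 4.35 / 89.5 = 0.04860.
From Q = K·A·i, K = Q / (A·i) = 13.6 / (277.0 × 0.04860) = 1.010 m/day.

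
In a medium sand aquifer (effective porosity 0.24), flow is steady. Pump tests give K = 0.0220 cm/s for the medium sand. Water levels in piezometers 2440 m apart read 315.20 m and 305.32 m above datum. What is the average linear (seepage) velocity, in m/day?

0.321

Convert K: 0.0220 cm/s × 864 = 19.01 m/day.
Hydraulic gradient i = (315.20 − 305.32) / 2440 = 9.88 / 2440 = 0.004049.
Darcy flux q = K · i = 19.01 × 0.004049 = 0.07697 m/day.
Seepage velocity v = q / n_e = 0.07697 / 0.24 = 0.3207 m/day.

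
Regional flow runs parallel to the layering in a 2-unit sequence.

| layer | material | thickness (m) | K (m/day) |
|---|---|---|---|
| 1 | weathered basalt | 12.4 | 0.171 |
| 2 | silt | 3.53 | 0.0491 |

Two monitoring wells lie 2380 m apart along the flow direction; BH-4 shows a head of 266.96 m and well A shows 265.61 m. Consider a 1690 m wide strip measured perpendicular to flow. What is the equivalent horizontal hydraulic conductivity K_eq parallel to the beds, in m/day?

0.144

Flow is parallel to layering, so each bed carries its own Darcy discharge and the transmissivities add.
Σ(K_i·b_i) = 0.171×12.4 + 0.0491×3.53 = 2.294 m²/day.
Total thickness b = 15.93 m, so K_eq = Σ(K_i·b_i)/b = 0.1440 m/day.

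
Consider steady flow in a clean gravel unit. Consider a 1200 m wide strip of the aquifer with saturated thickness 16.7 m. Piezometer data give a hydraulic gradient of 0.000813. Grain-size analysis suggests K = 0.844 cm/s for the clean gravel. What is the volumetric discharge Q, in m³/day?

Convert K: 0.844 cm/s × 864 = 729.2 m/day.
Cross-sectional area A = 1200 × 16.7 = 20040 m².
Hydraulic gradient i = 0.000813.
Darcy's law: Q = K · A · i = 729.2 × 20040 × 0.0008130 = 11881 m³/day.

11900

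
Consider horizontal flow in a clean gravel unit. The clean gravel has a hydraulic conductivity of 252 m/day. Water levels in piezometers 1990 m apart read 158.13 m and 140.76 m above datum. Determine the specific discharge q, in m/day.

Hydraulic gradient i = (158.13 − 140.76) / 1990 = 17.37 / 1990 = 0.008729.
Specific discharge q = K · i = 252.0 × 0.008729 = 2.200 m/day.

2.20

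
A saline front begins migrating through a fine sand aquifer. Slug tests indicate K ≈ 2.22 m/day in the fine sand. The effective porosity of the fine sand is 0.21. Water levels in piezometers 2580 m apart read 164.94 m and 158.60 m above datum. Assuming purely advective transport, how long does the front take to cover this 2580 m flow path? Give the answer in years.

272

Hydraulic gradient i = (164.94 − 158.60) / 2580 = 6.34 / 2580 = 0.002457.
Darcy flux q = K · i = 2.220 × 0.002457 = 0.005455 m/day.
Seepage velocity v = q / n_e = 0.005455 / 0.21 = 0.02598 m/day.
Travel time t = L / v = 2580 / 0.02598 = 99315 days = 271.9 years.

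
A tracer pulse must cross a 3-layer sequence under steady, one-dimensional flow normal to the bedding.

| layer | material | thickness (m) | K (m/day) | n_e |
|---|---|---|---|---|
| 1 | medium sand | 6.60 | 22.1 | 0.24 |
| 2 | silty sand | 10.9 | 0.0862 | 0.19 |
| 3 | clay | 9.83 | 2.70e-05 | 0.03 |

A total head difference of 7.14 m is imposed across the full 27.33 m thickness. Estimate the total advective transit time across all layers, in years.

With flow normal to the layers, continuity requires the same specific discharge q through every layer.
Σ(b_i/K_i) = 6.60/22.1 + 10.9/0.0862 + 9.83/2.70e-05 = 3.642e+05 d.
q = Δh / Σ(b_i/K_i) = 7.14 / 3.642e+05 = 1.960e-05 m/day.
In each layer the seepage velocity is v_i = q/n_i, so the layer transit time is t_i = b_i·n_i / q:
  layer 1 (medium sand): t_1 = 6.60 × 0.24 / 1.960e-05 = 80797 d
  layer 2 (silty sand): t_2 = 10.9 × 0.19 / 1.960e-05 = 1.056e+05 d
  layer 3 (clay): t_3 = 9.83 × 0.03 / 1.960e-05 = 15042 d
Total t = Σ t_i = 2.015e+05 days = 551.6 years.

552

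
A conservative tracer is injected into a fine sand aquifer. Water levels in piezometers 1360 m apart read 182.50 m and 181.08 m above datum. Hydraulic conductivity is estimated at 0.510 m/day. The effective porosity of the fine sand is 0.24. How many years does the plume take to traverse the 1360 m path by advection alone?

Hydraulic gradient i = (182.50 − 181.08) / 1360 = 1.42 / 1360 = 0.001044.
Darcy flux q = K · i = 0.5100 × 0.001044 = 0.0005325 m/day.
Seepage velocity v = q / n_e = 0.0005325 / 0.24 = 0.002219 m/day.
Travel time t = L / v = 1360 / 0.002219 = 6.130e+05 days = 1678 years.

1680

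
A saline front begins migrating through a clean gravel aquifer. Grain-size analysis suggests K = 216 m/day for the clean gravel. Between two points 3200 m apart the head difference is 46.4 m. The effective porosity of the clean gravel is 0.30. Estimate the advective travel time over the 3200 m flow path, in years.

Hydraulic gradient i = Δh / L = 46.4 / 3200 = 0.01450.
Darcy flux q = K · i = 216.0 × 0.01450 = 3.132 m/day.
Seepage velocity v = q / n_e = 3.132 / 0.30 = 10.44 m/day.
Travel time t = L / v = 3200 / 10.44 = 306.5 days = 0.8392 years.

0.839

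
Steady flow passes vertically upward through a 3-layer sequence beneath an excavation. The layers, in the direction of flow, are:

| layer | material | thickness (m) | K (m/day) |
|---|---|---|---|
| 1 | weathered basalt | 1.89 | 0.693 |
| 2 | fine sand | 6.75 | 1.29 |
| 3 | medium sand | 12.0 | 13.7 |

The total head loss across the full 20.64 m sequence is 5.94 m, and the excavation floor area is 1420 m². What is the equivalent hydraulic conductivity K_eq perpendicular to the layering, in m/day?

2.34

Flow is perpendicular to layering, so the layers act in series and the equivalent K is the thickness-weighted harmonic mean.
Total thickness L = 1.89 + 6.75 + 12.0 = 20.64 m.
Σ(b_i/K_i) = 1.89/0.693 + 6.75/1.29 + 12.0/13.7 = 8.836 d.
K_eq = L / Σ(b_i/K_i) = 20.64 / 8.836 = 2.336 m/day.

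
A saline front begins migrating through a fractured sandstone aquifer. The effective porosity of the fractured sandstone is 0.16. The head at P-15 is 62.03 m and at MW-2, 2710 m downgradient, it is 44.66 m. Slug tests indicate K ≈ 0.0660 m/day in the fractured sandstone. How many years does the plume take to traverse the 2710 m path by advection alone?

2810

Hydraulic gradient i = (62.03 − 44.66) / 2710 = 17.37 / 2710 = 0.006410.
Darcy flux q = K · i = 0.06600 × 0.006410 = 0.0004230 m/day.
Seepage velocity v = q / n_e = 0.0004230 / 0.16 = 0.002644 m/day.
Travel time t = L / v = 2710 / 0.002644 = 1.025e+06 days = 2806 years.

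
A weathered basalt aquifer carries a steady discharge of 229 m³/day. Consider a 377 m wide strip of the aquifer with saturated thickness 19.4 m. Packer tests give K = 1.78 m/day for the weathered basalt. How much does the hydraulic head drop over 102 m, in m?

Cross-sectional area A = 377 × 19.4 = 7314 m².
From Q = K·A·i, i = Q / (K·A) = 229 / (1.780 × 7314) = 0.01759.
Head loss Δh = i · L = 0.01759 × 102 = 1.794 m.

1.79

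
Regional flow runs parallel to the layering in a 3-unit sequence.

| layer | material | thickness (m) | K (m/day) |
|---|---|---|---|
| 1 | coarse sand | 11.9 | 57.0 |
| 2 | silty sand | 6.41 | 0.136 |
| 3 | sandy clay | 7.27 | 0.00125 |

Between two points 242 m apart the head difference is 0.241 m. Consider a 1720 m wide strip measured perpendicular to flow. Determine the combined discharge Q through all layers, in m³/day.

1160

Flow is parallel to layering, so each bed carries its own Darcy discharge and the transmissivities add.
Σ(K_i·b_i) = 57.0×11.9 + 0.136×6.41 + 0.00125×7.27 = 679.2 m²/day.
Hydraulic gradient i = Δh / L = 0.241 / 242 = 0.0009959.
Q = Σ(K_i·b_i) · W · i = 679.2 × 1720 × 0.0009959 = 1163 m³/day.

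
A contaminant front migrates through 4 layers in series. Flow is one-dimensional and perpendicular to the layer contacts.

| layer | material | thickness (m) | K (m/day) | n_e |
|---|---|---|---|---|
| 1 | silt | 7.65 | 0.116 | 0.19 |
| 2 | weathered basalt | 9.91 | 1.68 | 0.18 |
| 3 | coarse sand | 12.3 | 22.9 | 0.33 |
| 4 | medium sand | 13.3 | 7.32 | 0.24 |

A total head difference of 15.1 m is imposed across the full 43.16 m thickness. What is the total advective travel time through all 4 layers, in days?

With flow normal to the layers, continuity requires the same specific discharge q through every layer.
Σ(b_i/K_i) = 7.65/0.116 + 9.91/1.68 + 12.3/22.9 + 13.3/7.32 = 74.20 d.
q = Δh / Σ(b_i/K_i) = 15.1 / 74.20 = 0.2035 m/day.
In each layer the seepage velocity is v_i = q/n_i, so the layer transit time is t_i = b_i·n_i / q:
  layer 1 (silt): t_1 = 7.65 × 0.19 / 0.2035 = 7.142 d
  layer 2 (weathered basalt): t_2 = 9.91 × 0.18 / 0.2035 = 8.766 d
  layer 3 (coarse sand): t_3 = 12.3 × 0.33 / 0.2035 = 19.95 d
  layer 4 (medium sand): t_4 = 13.3 × 0.24 / 0.2035 = 15.69 d
Total t = Σ t_i = 51.54 days.

51.5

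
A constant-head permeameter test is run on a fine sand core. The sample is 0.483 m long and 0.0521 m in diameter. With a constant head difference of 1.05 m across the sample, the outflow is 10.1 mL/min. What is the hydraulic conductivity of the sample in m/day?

3.14

Cross-sectional area A = π·(d/2)² = π × (0.0521/2)² = 0.002132 m².
Convert discharge: 10.1 mL/min = 1.683e-07 m³/s.
Darcy's law rearranged: K = Q·L / (A·Δh) = 1.683e-07 × 0.483 / (0.002132 × 1.05) = 3.632e-05 m/s = 3.138 m/day.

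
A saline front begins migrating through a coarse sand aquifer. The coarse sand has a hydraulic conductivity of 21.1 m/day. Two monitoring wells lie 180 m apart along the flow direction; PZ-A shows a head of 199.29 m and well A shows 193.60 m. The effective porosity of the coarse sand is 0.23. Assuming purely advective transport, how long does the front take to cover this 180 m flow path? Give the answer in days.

Hydraulic gradient i = (199.29 − 193.60) / 180 = 5.69 / 180 = 0.03161.
Darcy flux q = K · i = 21.10 × 0.03161 = 0.6670 m/day.
Seepage velocity v = q / n_e = 0.6670 / 0.23 = 2.900 m/day.
Travel time t = L / v = 180 / 2.900 = 62.07 days.

62.1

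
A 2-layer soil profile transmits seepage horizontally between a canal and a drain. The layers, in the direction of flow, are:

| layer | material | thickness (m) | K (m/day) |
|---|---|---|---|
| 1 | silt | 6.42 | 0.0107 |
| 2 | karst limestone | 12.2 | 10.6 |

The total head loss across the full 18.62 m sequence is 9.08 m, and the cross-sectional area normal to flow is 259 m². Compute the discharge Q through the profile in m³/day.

3.91

Flow is perpendicular to layering, so the layers act in series and the equivalent K is the thickness-weighted harmonic mean.
Total thickness L = 6.42 + 12.2 = 18.62 m.
Σ(b_i/K_i) = 6.42/0.0107 + 12.2/10.6 = 601.2 d.
K_eq = L / Σ(b_i/K_i) = 18.62 / 601.2 = 0.03097 m/day.
Q = K_eq · A · (Δh/L) = 0.03097 × 259 × (9.08/18.62) = 3.912 m³/day.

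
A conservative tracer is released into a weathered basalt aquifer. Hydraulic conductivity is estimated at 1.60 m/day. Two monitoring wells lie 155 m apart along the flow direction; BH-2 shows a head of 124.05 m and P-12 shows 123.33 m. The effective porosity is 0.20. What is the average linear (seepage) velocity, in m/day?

0.0372

Hydraulic gradient i = (124.05 − 123.33) / 155 = 0.72 / 155 = 0.004645.
Darcy flux q = K · i = 1.600 × 0.004645 = 0.007432 m/day.
Seepage velocity v = q / n_e = 0.007432 / 0.20 = 0.03716 m/day.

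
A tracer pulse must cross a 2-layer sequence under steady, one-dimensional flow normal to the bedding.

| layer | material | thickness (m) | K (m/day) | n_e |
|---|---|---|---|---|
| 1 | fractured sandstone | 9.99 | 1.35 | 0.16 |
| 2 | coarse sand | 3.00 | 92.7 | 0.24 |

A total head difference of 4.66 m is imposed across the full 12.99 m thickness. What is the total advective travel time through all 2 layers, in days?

With flow normal to the layers, continuity requires the same specific discharge q through every layer.
Σ(b_i/K_i) = 9.99/1.35 + 3.00/92.7 = 7.432 d.
q = Δh / Σ(b_i/K_i) = 4.66 / 7.432 = 0.6270 m/day.
In each layer the seepage velocity is v_i = q/n_i, so the layer transit time is t_i = b_i·n_i / q:
  layer 1 (fractured sandstone): t_1 = 9.99 × 0.16 / 0.6270 = 2.549 d
  layer 2 (coarse sand): t_2 = 3.00 × 0.24 / 0.6270 = 1.148 d
Total t = Σ t_i = 3.698 days.

3.70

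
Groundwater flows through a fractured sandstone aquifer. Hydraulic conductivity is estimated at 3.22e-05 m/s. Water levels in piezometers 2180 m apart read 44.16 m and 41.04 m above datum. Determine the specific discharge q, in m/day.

Convert K: 3.22e-05 m/s × 86400 = 2.782 m/day.
Hydraulic gradient i = (44.16 − 41.04) / 2180 = 3.12 / 2180 = 0.001431.
Specific discharge q = K · i = 2.782 × 0.001431 = 0.003982 m/day.

0.00398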